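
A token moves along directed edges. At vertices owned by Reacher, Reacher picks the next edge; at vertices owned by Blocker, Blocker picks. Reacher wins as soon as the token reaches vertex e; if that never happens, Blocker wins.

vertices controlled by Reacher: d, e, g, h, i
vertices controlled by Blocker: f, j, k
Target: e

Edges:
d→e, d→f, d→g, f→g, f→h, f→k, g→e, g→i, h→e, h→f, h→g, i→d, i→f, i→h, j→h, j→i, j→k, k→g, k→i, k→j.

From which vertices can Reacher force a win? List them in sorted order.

d, e, g, h, i

A0 = {e}
A1: add {d, g, h} — d (Reacher) has d→e; g (Reacher) has g→e; h (Reacher) has h→e.
A2: add {i} — i (Reacher) has i→d.
A3 = A2; e.g. f (Blocker) can still go to k. Fixed point.
Reacher's winning region = {d, e, g, h, i}.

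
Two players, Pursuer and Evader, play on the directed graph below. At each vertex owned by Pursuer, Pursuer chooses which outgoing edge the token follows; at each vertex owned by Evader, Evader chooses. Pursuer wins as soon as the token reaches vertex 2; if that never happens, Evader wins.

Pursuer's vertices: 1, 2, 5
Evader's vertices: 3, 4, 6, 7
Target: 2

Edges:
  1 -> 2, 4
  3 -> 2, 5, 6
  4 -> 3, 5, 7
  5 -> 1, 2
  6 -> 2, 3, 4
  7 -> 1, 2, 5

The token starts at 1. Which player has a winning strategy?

Pursuer

A0 = {2}
A1: add {1, 5} — 1 (Pursuer) has 1→2; 5 (Pursuer) has 5→2.
1 ∈ A1, so Pursuer can force the target.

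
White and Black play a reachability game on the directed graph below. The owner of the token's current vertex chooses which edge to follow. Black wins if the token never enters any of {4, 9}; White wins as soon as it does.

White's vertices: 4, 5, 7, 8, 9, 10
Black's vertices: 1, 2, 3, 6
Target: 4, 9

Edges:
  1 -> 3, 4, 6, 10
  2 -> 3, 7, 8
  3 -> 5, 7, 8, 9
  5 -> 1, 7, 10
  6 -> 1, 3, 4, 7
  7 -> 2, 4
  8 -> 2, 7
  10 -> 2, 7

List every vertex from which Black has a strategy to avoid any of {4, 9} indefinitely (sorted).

A0 = {4, 9}
A1: add {7} — 7 (White) has 7→4.
A2: add {5, 8, 10} — 5 (White) has 5→7; 8 (White) has 8→7; 10 (White) has 10→7.
A3: add {3} — 3 (Black): all of {5, 7, 8, 9} already in.
A4: add {2} — 2 (Black): all of {3, 7, 8} already in.
A5 = A4; e.g. 1 (Black) can still go to 6. Fixed point.
White's attractor = {2, 3, 4, 5, 7, 8, 9, 10}; Black avoids the target exactly from the complement.

1, 6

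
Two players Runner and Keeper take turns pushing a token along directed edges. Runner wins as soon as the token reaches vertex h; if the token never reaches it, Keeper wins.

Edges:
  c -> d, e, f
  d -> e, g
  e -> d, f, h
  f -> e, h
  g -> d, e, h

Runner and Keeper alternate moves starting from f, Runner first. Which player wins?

Track states (vertex, player-to-move).
A0 = {(h,Runner), (h,Keeper)}
A1: add {(e,Runner), (f,Runner), (g,Runner)}.
(f,Runner) ∈ A1 ⇒ Runner forces the target.

Runner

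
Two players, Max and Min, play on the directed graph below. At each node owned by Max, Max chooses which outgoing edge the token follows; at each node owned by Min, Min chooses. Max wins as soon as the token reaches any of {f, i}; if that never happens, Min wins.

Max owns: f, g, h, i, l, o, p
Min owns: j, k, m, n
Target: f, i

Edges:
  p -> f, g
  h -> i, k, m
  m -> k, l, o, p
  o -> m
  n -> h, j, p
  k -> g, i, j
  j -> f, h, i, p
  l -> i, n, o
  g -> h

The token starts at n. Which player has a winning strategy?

A0 = {f, i}
A1: add {h, l, p} — h (Max) has h→i; l (Max) has l→i; p (Max) has p→f.
A2: add {g, j} — g (Max) has g→h; j (Min): all of {f, h, i, p} already in.
A3: add {k, n} — k (Min): all of {g, i, j} already in; n (Min): all of {h, j, p} already in.
A4 = A3; e.g. m (Min) can still go to o. Fixed point.
n ∈ A3, so Max can force the target.

Max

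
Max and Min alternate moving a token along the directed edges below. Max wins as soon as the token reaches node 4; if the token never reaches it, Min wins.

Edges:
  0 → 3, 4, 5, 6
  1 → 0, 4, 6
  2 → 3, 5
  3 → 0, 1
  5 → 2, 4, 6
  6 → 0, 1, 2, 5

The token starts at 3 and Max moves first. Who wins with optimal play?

Track states (vertex, player-to-move).
A0 = {(4,Max), (4,Min)}
A1: add {(0,Max), (1,Max), (5,Max)}.
A2: add {(3,Min)}.
A3: add {(2,Max)}.
A4: add {(6,Min)}.
A5 = A4; e.g. (0,Min) stays out. (3,Max) never enters ⇒ Min avoids the target.

Min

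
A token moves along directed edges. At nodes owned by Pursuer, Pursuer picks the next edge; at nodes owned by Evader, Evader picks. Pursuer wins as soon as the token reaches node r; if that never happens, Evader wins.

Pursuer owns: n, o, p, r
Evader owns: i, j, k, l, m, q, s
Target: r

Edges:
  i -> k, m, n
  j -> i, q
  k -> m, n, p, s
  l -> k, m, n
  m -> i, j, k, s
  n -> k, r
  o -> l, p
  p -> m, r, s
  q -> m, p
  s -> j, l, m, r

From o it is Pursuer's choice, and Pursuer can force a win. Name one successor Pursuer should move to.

p

A0 = {r}
A1: add {n, p} — n (Pursuer) has n→r; p (Pursuer) has p→r.
A2: add {o} — o (Pursuer) has o→p.
A3 = A2; e.g. i (Evader) can still go to k. Fixed point.
From o, successor p is in the attractor (rank 1); the other successor l is not.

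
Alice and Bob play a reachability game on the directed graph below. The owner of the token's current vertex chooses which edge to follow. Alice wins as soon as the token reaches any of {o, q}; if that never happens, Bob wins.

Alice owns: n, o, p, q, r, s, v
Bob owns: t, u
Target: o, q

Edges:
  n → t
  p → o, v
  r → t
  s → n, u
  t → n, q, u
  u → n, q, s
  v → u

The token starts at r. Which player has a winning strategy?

Bob

A0 = {o, q}
A1: add {p} — p (Alice) has p→o.
A2 = A1; e.g. n (Alice) has no edge into A1. Fixed point.
r never enters the attractor, so Bob can avoid the target forever.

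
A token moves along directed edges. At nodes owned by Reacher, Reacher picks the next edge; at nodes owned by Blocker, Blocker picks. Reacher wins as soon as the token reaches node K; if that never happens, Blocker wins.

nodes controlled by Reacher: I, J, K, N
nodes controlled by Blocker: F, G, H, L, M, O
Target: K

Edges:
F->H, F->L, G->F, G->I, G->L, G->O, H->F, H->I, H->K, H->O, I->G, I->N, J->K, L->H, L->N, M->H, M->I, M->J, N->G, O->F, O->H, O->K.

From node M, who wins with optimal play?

A0 = {K}
A1: add {J} — J (Reacher) has J→K.
A2 = A1; e.g. F (Blocker) can still go to H. Fixed point.
M never enters the attractor, so Blocker can avoid the target forever.

Blocker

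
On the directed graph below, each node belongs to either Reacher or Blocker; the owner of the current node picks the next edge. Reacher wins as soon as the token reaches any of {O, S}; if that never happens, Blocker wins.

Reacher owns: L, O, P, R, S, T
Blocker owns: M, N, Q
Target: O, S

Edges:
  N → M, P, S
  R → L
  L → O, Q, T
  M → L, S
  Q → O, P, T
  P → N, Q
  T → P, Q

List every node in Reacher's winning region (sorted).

A0 = {O, S}
A1: add {L} — L (Reacher) has L→O.
A2: add {M, R} — M (Blocker): all of {L, S} already in; R (Reacher) has R→L.
A3 = A2; e.g. N (Blocker) can still go to P. Fixed point.
Reacher's winning region = {L, M, O, R, S}.

L, M, O, R, S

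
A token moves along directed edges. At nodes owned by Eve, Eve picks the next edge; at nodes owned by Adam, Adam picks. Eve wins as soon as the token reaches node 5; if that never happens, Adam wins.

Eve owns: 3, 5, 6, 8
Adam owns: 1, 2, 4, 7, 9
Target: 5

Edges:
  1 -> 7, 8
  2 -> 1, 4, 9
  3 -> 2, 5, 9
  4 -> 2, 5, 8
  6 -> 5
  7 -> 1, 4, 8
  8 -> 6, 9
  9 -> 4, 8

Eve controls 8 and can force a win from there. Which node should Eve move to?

6

A0 = {5}
A1: add {3, 6} — 3 (Eve) has 3→5; 6 (Eve) has 6→5.
A2: add {8} — 8 (Eve) has 8→6.
A3 = A2; e.g. 1 (Adam) can still go to 7. Fixed point.
From 8, successor 6 is in the attractor (rank 1); the other successor 9 is not.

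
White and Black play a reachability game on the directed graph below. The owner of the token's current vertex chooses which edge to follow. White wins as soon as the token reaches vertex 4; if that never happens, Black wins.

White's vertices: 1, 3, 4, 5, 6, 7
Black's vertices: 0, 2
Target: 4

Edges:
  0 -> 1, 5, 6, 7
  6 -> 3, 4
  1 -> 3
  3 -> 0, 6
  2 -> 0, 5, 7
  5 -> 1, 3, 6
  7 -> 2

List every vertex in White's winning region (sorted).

1, 3, 4, 5, 6

A0 = {4}
A1: add {6} — 6 (White) has 6→4.
A2: add {3, 5} — 3 (White) has 3→6; 5 (White) has 5→6.
A3: add {1} — 1 (White) has 1→3.
A4 = A3; e.g. 0 (Black) can still go to 7. Fixed point.
White's winning region = {1, 3, 4, 5, 6}.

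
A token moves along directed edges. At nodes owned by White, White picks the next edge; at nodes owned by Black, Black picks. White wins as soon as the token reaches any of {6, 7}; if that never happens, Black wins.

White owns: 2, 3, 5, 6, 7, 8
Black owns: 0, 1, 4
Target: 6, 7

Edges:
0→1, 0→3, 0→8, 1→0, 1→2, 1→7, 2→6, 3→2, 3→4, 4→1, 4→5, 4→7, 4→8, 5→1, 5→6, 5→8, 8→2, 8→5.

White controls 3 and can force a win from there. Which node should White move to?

A0 = {6, 7}
A1: add {2, 5} — 2 (White) has 2→6; 5 (White) has 5→6.
A2: add {3, 8} — 3 (White) has 3→2; 8 (White) has 8→2.
A3 = A2; e.g. 0 (Black) can still go to 1. Fixed point.
From 3, successor 2 is in the attractor (rank 1); the other successor 4 is not.

2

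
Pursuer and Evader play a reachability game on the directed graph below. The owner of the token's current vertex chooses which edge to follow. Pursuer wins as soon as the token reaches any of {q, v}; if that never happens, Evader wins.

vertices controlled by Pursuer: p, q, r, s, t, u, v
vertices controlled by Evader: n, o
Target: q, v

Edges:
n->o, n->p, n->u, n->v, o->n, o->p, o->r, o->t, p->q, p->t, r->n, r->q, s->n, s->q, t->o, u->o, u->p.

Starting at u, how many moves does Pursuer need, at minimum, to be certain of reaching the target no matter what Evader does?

2

A0 = {q, v}
A1: add {p, r, s} — p (Pursuer) has p→q; r (Pursuer) has r→q; s (Pursuer) has s→q.
A2: add {u} — u (Pursuer) has u→p.
A3 = A2; e.g. n (Evader) can still go to o. Fixed point.
u enters the attractor at level 2, so Pursuer can force the target in 2 moves from there.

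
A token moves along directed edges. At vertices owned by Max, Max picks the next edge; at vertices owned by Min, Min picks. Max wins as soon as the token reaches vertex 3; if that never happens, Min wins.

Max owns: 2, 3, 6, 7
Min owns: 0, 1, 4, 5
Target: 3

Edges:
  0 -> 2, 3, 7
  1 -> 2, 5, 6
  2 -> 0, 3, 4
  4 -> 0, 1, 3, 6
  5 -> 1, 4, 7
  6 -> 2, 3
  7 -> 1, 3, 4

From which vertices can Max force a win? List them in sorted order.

A0 = {3}
A1: add {2, 6, 7} — 2 (Max) has 2→3; 6 (Max) has 6→3; 7 (Max) has 7→3.
A2: add {0} — 0 (Min): all of {2, 3, 7} already in.
A3 = A2; e.g. 1 (Min) can still go to 5. Fixed point.
Max's winning region = {0, 2, 3, 6, 7}.

0, 2, 3, 6, 7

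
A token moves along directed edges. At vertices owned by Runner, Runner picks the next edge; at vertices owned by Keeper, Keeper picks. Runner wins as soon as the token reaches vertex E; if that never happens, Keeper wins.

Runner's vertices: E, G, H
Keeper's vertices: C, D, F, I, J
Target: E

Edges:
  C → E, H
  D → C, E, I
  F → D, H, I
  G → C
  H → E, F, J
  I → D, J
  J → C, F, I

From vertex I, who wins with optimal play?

Keeper

A0 = {E}
A1: add {H} — H (Runner) has H→E.
A2: add {C} — C (Keeper): all of {E, H} already in.
A3: add {G} — G (Runner) has G→C.
A4 = A3; e.g. D (Keeper) can still go to I. Fixed point.
I never enters the attractor, so Keeper can avoid the target forever.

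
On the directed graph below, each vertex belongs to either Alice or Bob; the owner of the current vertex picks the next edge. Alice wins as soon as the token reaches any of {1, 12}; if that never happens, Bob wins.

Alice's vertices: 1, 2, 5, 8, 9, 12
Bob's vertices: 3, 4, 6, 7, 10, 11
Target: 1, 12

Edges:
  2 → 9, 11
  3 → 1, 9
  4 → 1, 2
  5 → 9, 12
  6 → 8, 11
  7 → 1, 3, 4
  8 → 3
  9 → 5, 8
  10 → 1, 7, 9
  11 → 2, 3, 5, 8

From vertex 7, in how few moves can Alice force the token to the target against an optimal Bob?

5

A0 = {1, 12}
A1: add {5} — 5 (Alice) has 5→12.
A2: add {9} — 9 (Alice) has 9→5.
A3: add {2, 3} — 2 (Alice) has 2→9; 3 (Bob): all of {1, 9} already in.
A4: add {4, 8} — 4 (Bob): all of {1, 2} already in; 8 (Alice) has 8→3.
A5: add {7, 11} — 7 (Bob): all of {1, 3, 4} already in; 11 (Bob): all of {2, 3, 5, 8} already in.
7 enters the attractor at level 5, so Alice can force the target in 5 moves from there.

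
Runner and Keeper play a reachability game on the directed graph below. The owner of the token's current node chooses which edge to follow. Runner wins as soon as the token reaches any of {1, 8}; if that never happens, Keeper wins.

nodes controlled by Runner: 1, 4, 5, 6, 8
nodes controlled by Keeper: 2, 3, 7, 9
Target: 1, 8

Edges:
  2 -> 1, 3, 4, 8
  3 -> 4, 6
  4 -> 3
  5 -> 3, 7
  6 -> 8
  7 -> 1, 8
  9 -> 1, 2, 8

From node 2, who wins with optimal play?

A0 = {1, 8}
A1: add {6, 7} — 6 (Runner) has 6→8; 7 (Keeper): all of {1, 8} already in.
A2: add {5} — 5 (Runner) has 5→7.
A3 = A2; e.g. 2 (Keeper) can still go to 3. Fixed point.
2 never enters the attractor, so Keeper can avoid the target forever.

Keeper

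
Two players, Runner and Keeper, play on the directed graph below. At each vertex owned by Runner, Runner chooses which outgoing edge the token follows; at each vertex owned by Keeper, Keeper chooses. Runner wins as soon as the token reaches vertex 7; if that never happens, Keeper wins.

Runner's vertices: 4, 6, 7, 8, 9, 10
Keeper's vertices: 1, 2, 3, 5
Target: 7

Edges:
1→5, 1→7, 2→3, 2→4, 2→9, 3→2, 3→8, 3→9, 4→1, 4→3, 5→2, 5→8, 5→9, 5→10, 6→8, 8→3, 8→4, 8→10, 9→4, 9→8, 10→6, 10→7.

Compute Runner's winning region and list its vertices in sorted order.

6, 7, 8, 9, 10

A0 = {7}
A1: add {10} — 10 (Runner) has 10→7.
A2: add {8} — 8 (Runner) has 8→10.
A3: add {6, 9} — 6 (Runner) has 6→8; 9 (Runner) has 9→8.
A4 = A3; e.g. 1 (Keeper) can still go to 5. Fixed point.
Runner's winning region = {6, 7, 8, 9, 10}.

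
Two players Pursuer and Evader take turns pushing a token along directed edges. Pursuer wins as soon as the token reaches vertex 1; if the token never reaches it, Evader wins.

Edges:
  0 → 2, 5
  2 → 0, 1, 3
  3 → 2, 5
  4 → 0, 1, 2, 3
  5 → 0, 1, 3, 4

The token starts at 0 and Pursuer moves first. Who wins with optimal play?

Evader

Track states (vertex, player-to-move).
A0 = {(1,Pursuer), (1,Evader)}
A1: add {(2,Pursuer), (4,Pursuer), (5,Pursuer)}.
A2: add {(0,Evader), (3,Evader)}.
A3 = A2; e.g. (0,Pursuer) stays out. (0,Pursuer) never enters ⇒ Evader avoids the target.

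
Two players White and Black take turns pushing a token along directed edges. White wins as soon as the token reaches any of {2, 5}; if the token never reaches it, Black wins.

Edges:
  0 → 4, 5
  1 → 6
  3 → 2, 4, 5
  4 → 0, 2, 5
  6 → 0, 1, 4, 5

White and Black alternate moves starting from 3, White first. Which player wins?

Track states (vertex, player-to-move).
A0 = {(2,White), (2,Black), (5,White), (5,Black)}
A1: add {(0,White), (3,White), (4,White), (6,White)}.
(3,White) ∈ A1 ⇒ White forces the target.

White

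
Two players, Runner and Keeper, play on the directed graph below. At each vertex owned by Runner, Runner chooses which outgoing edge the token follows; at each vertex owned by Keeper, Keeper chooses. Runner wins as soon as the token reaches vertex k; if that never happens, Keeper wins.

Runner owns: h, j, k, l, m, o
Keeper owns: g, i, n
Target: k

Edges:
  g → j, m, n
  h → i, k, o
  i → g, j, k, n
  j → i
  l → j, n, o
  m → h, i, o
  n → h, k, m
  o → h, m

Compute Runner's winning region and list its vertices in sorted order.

A0 = {k}
A1: add {h} — h (Runner) has h→k.
A2: add {m, o} — m (Runner) has m→h; o (Runner) has o→h.
A3: add {l, n} — l (Runner) has l→o; n (Keeper): all of {h, k, m} already in.
A4 = A3; e.g. g (Keeper) can still go to j. Fixed point.
Runner's winning region = {h, k, l, m, n, o}.

h, k, l, m, n, o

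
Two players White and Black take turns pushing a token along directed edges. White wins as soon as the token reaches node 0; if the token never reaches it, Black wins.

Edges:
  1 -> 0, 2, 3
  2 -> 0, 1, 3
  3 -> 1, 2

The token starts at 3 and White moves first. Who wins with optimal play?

Track states (vertex, player-to-move).
A0 = {(0,White), (0,Black)}
A1: add {(1,White), (2,White)}.
A2: add {(3,Black)}.
A3 = A2; e.g. (1,Black) stays out. (3,White) never enters ⇒ Black avoids the target.

Black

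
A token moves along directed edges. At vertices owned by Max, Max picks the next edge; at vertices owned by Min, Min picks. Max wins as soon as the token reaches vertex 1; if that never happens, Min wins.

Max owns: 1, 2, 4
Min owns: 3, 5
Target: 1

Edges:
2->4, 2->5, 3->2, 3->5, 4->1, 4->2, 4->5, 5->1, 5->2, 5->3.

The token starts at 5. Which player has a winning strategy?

Min

A0 = {1}
A1: add {4} — 4 (Max) has 4→1.
A2: add {2} — 2 (Max) has 2→4.
A3 = A2; e.g. 3 (Min) can still go to 5. Fixed point.
5 never enters the attractor, so Min can avoid the target forever.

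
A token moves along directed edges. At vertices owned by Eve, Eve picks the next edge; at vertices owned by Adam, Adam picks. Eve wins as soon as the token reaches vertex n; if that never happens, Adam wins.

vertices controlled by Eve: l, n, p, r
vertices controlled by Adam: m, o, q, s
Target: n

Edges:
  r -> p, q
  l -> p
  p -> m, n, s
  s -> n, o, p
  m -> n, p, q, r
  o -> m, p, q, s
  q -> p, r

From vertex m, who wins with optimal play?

A0 = {n}
A1: add {p} — p (Eve) has p→n.
A2: add {l, r} — l (Eve) has l→p; r (Eve) has r→p.
A3: add {q} — q (Adam): all of {p, r} already in.
A4: add {m} — m (Adam): all of {n, p, q, r} already in.
A5 = A4; e.g. o (Adam) can still go to s. Fixed point.
m ∈ A4, so Eve can force the target.

Eve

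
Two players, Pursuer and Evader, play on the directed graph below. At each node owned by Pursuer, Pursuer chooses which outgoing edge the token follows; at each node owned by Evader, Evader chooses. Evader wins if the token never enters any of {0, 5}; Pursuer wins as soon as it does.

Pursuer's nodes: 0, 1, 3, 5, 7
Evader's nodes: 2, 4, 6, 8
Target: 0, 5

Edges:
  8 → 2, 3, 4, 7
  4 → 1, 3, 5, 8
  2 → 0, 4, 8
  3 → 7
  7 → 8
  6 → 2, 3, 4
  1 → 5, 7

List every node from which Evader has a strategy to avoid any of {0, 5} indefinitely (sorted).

A0 = {0, 5}
A1: add {1} — 1 (Pursuer) has 1→5.
A2 = A1; e.g. 2 (Evader) can still go to 4. Fixed point.
Pursuer's attractor = {0, 1, 5}; Evader avoids the target exactly from the complement.

2, 3, 4, 6, 7, 8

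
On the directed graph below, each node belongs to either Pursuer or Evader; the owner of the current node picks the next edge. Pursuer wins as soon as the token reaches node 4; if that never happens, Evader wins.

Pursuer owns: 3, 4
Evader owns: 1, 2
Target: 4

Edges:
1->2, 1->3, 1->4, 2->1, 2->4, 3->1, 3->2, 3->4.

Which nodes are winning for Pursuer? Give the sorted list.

3, 4

A0 = {4}
A1: add {3} — 3 (Pursuer) has 3→4.
A2 = A1; e.g. 1 (Evader) can still go to 2. Fixed point.
Pursuer's winning region = {3, 4}.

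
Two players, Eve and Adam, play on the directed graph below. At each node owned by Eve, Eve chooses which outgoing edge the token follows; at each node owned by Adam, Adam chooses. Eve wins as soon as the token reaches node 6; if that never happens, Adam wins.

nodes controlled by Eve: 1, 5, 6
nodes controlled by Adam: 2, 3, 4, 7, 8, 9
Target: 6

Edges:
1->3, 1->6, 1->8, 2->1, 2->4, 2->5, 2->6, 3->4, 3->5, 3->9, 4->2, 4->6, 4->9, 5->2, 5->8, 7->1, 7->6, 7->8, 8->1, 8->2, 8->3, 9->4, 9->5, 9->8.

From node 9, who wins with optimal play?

A0 = {6}
A1: add {1} — 1 (Eve) has 1→6.
A2 = A1; e.g. 2 (Adam) can still go to 4. Fixed point.
9 never enters the attractor, so Adam can avoid the target forever.

Adam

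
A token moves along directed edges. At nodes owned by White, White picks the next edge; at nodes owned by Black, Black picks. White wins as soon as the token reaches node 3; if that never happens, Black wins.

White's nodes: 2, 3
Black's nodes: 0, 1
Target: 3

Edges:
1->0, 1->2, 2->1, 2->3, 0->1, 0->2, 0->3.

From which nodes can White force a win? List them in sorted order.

A0 = {3}
A1: add {2} — 2 (White) has 2→3.
A2 = A1; e.g. 0 (Black) can still go to 1. Fixed point.
White's winning region = {2, 3}.

2, 3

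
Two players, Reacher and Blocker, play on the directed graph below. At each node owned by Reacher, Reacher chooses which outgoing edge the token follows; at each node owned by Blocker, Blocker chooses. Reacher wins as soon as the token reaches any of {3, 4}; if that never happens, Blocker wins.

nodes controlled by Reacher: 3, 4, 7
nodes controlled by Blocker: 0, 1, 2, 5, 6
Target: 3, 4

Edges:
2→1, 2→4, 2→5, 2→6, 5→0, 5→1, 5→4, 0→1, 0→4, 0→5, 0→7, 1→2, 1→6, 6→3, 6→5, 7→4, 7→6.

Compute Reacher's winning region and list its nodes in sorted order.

3, 4, 7

A0 = {3, 4}
A1: add {7} — 7 (Reacher) has 7→4.
A2 = A1; e.g. 0 (Blocker) can still go to 1. Fixed point.
Reacher's winning region = {3, 4, 7}.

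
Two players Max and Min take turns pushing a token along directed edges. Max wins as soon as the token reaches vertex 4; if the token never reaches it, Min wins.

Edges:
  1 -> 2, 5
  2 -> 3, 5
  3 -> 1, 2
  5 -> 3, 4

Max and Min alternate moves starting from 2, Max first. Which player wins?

Min

Track states (vertex, player-to-move).
A0 = {(4,Max), (4,Min)}
A1: add {(5,Max)}.
A2 = A1; e.g. (1,Max) stays out. (2,Max) never enters ⇒ Min avoids the target.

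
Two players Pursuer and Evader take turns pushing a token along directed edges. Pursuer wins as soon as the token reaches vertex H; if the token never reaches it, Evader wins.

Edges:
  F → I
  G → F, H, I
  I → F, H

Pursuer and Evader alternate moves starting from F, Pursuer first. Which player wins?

Evader

Track states (vertex, player-to-move).
A0 = {(H,Pursuer), (H,Evader)}
A1: add {(G,Pursuer), (I,Pursuer)}.
A2: add {(F,Evader)}.
A3 = A2; e.g. (F,Pursuer) stays out. (F,Pursuer) never enters ⇒ Evader avoids the target.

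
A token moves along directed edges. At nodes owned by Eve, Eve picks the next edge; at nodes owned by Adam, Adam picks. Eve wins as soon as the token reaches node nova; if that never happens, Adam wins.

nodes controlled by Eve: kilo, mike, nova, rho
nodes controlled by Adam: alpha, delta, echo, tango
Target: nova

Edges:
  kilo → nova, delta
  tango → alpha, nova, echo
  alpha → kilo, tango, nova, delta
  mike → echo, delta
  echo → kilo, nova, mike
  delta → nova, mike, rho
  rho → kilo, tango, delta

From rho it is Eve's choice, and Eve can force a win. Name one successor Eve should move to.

A0 = {nova}
A1: add {kilo} — kilo (Eve) has kilo→nova.
A2: add {rho} — rho (Eve) has rho→kilo.
A3 = A2; e.g. tango (Adam) can still go to alpha. Fixed point.
From rho, successor kilo is in the attractor (rank 1); the other successors delta, tango are not.

kilo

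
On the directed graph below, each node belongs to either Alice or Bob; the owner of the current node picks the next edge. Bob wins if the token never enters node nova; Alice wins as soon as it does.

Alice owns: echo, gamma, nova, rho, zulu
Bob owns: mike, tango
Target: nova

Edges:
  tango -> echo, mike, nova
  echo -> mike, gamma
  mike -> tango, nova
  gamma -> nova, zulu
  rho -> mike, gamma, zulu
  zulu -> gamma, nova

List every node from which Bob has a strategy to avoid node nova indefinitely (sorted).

mike, tango

A0 = {nova}
A1: add {gamma, zulu} — gamma (Alice) has gamma→nova; zulu (Alice) has zulu→nova.
A2: add {echo, rho} — echo (Alice) has echo→gamma; rho (Alice) has rho→gamma.
A3 = A2; e.g. tango (Bob) can still go to mike. Fixed point.
Alice's attractor = {echo, gamma, nova, rho, zulu}; Bob avoids the target exactly from the complement.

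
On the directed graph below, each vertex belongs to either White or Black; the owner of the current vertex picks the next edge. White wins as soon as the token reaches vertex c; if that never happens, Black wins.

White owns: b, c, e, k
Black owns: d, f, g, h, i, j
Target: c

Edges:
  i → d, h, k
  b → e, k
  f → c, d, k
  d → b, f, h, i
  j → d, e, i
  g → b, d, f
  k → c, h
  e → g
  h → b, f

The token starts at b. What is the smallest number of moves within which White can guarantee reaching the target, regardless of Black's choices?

A0 = {c}
A1: add {k} — k (White) has k→c.
A2: add {b} — b (White) has b→k.
A3 = A2; e.g. d (Black) can still go to f. Fixed point.
b enters the attractor at level 2, so White can force the target in 2 moves from there.

2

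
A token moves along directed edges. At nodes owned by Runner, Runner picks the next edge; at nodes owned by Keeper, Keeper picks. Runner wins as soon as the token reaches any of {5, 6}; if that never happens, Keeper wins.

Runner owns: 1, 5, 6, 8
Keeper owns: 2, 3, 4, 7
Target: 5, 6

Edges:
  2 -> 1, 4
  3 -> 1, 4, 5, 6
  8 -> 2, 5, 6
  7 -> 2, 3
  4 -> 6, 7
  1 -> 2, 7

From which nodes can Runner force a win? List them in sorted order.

5, 6, 8

A0 = {5, 6}
A1: add {8} — 8 (Runner) has 8→5.
A2 = A1; e.g. 1 (Runner) has no edge into A1. Fixed point.
Runner's winning region = {5, 6, 8}.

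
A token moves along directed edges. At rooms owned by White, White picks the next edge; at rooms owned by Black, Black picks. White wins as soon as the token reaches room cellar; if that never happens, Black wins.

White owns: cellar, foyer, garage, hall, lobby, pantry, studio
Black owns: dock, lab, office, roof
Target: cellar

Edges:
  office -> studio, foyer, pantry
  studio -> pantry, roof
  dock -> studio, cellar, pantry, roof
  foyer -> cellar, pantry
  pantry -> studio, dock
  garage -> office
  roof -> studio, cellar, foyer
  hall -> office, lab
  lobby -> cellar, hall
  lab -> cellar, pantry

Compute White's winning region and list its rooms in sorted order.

A0 = {cellar}
A1: add {foyer, lobby} — foyer (White) has foyer→cellar; lobby (White) has lobby→cellar.
A2 = A1; e.g. office (Black) can still go to studio. Fixed point.
White's winning region = {cellar, foyer, lobby}.

cellar, foyer, lobby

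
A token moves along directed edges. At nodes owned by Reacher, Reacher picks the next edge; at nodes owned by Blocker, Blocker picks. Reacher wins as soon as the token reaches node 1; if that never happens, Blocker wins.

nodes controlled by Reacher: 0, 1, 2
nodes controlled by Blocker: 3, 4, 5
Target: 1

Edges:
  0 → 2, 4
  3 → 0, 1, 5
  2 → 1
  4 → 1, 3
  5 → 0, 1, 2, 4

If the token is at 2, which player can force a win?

A0 = {1}
A1: add {2} — 2 (Reacher) has 2→1.
2 ∈ A1, so Reacher can force the target.

Reacher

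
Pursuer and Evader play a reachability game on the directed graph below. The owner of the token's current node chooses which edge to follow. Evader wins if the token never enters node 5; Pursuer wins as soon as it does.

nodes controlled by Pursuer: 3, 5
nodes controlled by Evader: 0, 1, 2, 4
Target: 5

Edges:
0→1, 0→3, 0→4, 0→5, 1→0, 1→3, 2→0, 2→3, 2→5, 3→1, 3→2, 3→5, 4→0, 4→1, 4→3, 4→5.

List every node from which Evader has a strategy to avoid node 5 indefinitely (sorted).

0, 1, 2, 4

A0 = {5}
A1: add {3} — 3 (Pursuer) has 3→5.
A2 = A1; e.g. 0 (Evader) can still go to 1. Fixed point.
Pursuer's attractor = {3, 5}; Evader avoids the target exactly from the complement.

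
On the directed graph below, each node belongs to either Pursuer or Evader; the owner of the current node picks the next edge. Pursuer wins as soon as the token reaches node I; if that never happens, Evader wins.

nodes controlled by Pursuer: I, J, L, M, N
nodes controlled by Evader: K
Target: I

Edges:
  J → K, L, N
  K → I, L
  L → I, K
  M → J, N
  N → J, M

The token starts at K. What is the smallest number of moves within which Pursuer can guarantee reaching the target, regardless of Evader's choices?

A0 = {I}
A1: add {L} — L (Pursuer) has L→I.
A2: add {J, K} — J (Pursuer) has J→L; K (Evader): all of {I, L} already in.
K enters the attractor at level 2, so Pursuer can force the target in 2 moves from there.

2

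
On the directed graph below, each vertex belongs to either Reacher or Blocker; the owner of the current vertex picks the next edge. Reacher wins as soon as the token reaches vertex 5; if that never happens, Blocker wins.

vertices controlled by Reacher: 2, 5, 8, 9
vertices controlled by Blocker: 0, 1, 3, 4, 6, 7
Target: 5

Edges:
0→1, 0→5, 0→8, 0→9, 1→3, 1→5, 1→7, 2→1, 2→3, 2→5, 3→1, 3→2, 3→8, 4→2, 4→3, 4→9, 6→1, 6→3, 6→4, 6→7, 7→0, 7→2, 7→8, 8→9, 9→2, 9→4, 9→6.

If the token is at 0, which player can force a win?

A0 = {5}
A1: add {2} — 2 (Reacher) has 2→5.
A2: add {9} — 9 (Reacher) has 9→2.
A3: add {8} — 8 (Reacher) has 8→9.
A4 = A3; e.g. 0 (Blocker) can still go to 1. Fixed point.
0 never enters the attractor, so Blocker can avoid the target forever.

Blocker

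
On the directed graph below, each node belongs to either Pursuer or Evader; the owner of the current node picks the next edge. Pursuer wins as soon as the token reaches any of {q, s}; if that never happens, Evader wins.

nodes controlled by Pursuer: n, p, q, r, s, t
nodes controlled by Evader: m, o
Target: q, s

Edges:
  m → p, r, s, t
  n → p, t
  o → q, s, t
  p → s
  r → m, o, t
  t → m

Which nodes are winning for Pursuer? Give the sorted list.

n, p, q, s

A0 = {q, s}
A1: add {p} — p (Pursuer) has p→s.
A2: add {n} — n (Pursuer) has n→p.
A3 = A2; e.g. m (Evader) can still go to r. Fixed point.
Pursuer's winning region = {n, p, q, s}.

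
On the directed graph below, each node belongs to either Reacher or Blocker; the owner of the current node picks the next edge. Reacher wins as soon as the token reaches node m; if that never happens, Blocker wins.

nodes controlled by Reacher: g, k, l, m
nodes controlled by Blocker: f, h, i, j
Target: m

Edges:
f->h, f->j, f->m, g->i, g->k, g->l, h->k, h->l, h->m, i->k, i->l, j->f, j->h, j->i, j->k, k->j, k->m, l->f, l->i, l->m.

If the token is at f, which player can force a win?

A0 = {m}
A1: add {k, l} — k (Reacher) has k→m; l (Reacher) has l→m.
A2: add {g, h, i} — g (Reacher) has g→k; h (Blocker): all of {k, l, m} already in; i (Blocker): all of {k, l} already in.
A3 = A2; e.g. f (Blocker) can still go to j. Fixed point.
f never enters the attractor, so Blocker can avoid the target forever.

Blocker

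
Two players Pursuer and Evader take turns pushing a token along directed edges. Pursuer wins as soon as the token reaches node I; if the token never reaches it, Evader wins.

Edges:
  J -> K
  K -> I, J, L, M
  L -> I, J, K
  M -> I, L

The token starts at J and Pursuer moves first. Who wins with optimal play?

Evader

Track states (vertex, player-to-move).
A0 = {(I,Pursuer), (I,Evader)}
A1: add {(K,Pursuer), (L,Pursuer), (M,Pursuer)}.
A2: add {(J,Evader), (M,Evader)}.
A3 = A2; e.g. (J,Pursuer) stays out. (J,Pursuer) never enters ⇒ Evader avoids the target.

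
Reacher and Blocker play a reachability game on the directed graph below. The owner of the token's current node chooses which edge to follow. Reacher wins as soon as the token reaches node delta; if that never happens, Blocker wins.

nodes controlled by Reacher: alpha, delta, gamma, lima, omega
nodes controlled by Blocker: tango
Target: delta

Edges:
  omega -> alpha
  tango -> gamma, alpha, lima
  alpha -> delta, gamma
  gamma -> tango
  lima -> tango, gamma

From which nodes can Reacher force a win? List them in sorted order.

A0 = {delta}
A1: add {alpha} — alpha (Reacher) has alpha→delta.
A2: add {omega} — omega (Reacher) has omega→alpha.
A3 = A2; e.g. tango (Blocker) can still go to gamma. Fixed point.
Reacher's winning region = {alpha, delta, omega}.

alpha, delta, omega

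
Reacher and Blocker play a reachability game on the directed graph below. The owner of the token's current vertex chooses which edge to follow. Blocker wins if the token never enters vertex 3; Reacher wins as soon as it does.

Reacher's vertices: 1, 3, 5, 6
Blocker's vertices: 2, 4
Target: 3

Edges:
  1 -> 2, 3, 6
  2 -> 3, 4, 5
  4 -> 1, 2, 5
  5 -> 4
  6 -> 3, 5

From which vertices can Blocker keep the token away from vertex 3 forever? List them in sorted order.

2, 4, 5

A0 = {3}
A1: add {1, 6} — 1 (Reacher) has 1→3; 6 (Reacher) has 6→3.
A2 = A1; e.g. 2 (Blocker) can still go to 4. Fixed point.
Reacher's attractor = {1, 3, 6}; Blocker avoids the target exactly from the complement.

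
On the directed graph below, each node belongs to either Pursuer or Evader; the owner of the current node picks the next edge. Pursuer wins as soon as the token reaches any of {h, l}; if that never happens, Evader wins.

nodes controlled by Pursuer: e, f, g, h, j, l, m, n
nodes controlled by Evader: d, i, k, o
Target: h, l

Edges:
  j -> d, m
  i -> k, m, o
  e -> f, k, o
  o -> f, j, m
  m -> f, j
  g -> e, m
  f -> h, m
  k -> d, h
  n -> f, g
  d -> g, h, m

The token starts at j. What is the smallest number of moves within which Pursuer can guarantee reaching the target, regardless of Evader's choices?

3

A0 = {h, l}
A1: add {f} — f (Pursuer) has f→h.
A2: add {e, m, n} — e (Pursuer) has e→f; m (Pursuer) has m→f; n (Pursuer) has n→f.
A3: add {g, j} — g (Pursuer) has g→e; j (Pursuer) has j→m.
j enters the attractor at level 3, so Pursuer can force the target in 3 moves from there.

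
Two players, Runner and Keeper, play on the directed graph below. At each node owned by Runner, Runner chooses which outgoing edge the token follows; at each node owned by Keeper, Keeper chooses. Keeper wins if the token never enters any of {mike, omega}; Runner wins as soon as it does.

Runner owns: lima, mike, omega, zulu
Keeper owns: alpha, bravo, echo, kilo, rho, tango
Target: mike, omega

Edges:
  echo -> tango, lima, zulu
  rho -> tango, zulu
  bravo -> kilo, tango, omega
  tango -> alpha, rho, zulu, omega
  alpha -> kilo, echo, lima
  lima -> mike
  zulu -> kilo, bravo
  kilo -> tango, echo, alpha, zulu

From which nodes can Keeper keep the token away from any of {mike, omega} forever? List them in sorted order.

alpha, bravo, echo, kilo, rho, tango, zulu

A0 = {mike, omega}
A1: add {lima} — lima (Runner) has lima→mike.
A2 = A1; e.g. kilo (Keeper) can still go to tango. Fixed point.
Runner's attractor = {lima, mike, omega}; Keeper avoids the target exactly from the complement.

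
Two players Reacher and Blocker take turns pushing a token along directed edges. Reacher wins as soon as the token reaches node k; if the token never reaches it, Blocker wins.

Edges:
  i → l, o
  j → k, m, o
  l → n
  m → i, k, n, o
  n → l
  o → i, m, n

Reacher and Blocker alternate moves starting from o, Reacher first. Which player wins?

Blocker

Track states (vertex, player-to-move).
A0 = {(k,Reacher), (k,Blocker)}
A1: add {(j,Reacher), (m,Reacher)}.
A2 = A1; e.g. (i,Reacher) stays out. (o,Reacher) never enters ⇒ Blocker avoids the target.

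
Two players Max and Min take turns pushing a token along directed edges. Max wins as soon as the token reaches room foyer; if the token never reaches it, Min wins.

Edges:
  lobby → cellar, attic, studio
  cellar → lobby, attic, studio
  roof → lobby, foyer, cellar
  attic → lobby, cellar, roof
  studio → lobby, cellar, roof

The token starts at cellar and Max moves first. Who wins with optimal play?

Track states (vertex, player-to-move).
A0 = {(foyer,Max), (foyer,Min)}
A1: add {(roof,Max)}.
A2 = A1; e.g. (lobby,Max) stays out. (cellar,Max) never enters ⇒ Min avoids the target.

Min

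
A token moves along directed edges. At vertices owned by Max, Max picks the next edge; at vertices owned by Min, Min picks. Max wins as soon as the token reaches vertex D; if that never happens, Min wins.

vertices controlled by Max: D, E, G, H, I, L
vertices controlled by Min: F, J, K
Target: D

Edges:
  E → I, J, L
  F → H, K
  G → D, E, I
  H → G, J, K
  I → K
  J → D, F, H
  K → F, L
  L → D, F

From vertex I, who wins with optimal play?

A0 = {D}
A1: add {G, L} — G (Max) has G→D; L (Max) has L→D.
A2: add {E, H} — E (Max) has E→L; H (Max) has H→G.
A3 = A2; e.g. F (Min) can still go to K. Fixed point.
I never enters the attractor, so Min can avoid the target forever.

Min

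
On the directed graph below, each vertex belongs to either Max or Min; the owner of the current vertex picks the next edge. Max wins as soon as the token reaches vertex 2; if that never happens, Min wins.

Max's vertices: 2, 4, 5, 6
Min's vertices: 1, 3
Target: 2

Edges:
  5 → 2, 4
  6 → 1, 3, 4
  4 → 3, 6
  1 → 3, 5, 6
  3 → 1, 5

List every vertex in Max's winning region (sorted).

A0 = {2}
A1: add {5} — 5 (Max) has 5→2.
A2 = A1; e.g. 1 (Min) can still go to 3. Fixed point.
Max's winning region = {2, 5}.

2, 5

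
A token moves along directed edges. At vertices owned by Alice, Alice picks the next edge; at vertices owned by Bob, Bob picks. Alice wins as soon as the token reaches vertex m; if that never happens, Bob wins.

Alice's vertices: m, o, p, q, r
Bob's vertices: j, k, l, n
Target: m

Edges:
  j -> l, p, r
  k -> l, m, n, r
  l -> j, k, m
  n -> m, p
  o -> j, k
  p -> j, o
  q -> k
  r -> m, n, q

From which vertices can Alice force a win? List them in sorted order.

m, r

A0 = {m}
A1: add {r} — r (Alice) has r→m.
A2 = A1; e.g. j (Bob) can still go to l. Fixed point.
Alice's winning region = {m, r}.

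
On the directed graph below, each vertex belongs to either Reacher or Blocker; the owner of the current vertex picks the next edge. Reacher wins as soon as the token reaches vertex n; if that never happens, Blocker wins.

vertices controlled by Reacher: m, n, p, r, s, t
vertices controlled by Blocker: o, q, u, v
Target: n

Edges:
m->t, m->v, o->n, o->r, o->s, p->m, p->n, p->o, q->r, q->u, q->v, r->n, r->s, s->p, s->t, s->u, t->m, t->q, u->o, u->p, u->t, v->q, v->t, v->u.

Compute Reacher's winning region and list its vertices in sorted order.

A0 = {n}
A1: add {p, r} — p (Reacher) has p→n; r (Reacher) has r→n.
A2: add {s} — s (Reacher) has s→p.
A3: add {o} — o (Blocker): all of {n, r, s} already in.
A4 = A3; e.g. m (Reacher) has no edge into A3. Fixed point.
Reacher's winning region = {n, o, p, r, s}.

n, o, p, r, s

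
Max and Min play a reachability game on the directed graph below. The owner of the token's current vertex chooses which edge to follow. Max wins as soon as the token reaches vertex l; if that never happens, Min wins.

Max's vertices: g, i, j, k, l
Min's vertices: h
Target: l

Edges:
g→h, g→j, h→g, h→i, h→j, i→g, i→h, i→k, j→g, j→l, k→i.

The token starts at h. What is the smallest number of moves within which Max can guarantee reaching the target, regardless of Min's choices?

A0 = {l}
A1: add {j} — j (Max) has j→l.
A2: add {g} — g (Max) has g→j.
A3: add {i} — i (Max) has i→g.
A4: add {h, k} — h (Min): all of {g, i, j} already in; k (Max) has k→i.
A4 = all vertices. Fixed point.
h enters the attractor at level 4, so Max can force the target in 4 moves from there.

4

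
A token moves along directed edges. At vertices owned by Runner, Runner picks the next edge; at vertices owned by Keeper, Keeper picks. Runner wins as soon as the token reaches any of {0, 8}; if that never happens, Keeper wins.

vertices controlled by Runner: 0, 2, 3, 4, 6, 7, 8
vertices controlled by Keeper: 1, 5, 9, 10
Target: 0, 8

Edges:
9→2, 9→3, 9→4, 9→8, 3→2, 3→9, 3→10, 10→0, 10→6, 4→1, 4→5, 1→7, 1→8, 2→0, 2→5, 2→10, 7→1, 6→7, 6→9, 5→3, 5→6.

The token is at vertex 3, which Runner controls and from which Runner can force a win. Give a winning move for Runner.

A0 = {0, 8}
A1: add {2} — 2 (Runner) has 2→0.
A2: add {3} — 3 (Runner) has 3→2.
A3 = A2; e.g. 1 (Keeper) can still go to 7. Fixed point.
From 3, successor 2 is in the attractor (rank 1); the other successors 9, 10 are not.

2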